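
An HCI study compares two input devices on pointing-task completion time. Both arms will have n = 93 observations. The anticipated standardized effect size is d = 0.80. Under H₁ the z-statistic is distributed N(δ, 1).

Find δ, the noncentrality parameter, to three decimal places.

δ ≈ 5.455

δ = d·√(n/2) = 0.80 × √(93/2) = 5.4553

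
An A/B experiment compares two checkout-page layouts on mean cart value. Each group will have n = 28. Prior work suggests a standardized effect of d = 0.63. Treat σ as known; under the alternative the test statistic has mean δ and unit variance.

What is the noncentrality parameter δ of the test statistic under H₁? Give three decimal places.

δ ≈ 2.357

The noncentrality parameter scales effect size by the design's sample-size factor: δ = d·√(n/2) = 0.63 × √(28/2) = 2.3572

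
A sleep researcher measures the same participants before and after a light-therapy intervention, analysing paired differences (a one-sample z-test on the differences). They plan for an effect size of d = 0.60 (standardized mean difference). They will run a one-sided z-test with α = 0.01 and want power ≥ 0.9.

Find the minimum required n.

For power 0.9 need Φ(δ − z_{0.01}) = 0.9, so δ = z_{0.01} + z_{0.10} = 2.326 + 1.282 = 3.608.
δ = d·√n ⇒ n = (δ/d)² = (3.608 / 0.60)² = 36.16.
Rounding up, n = 37.

n = 37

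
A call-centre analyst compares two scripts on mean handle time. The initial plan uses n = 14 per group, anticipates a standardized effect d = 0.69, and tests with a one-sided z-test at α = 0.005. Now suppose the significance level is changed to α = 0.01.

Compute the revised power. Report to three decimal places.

δ = d·√(n/2) = 0.69 × √(14/2) = 1.8256 (unchanged). New critical value: z_{0.01} = 2.326.
Revised power = Φ(δ − 2.326) = Φ(-0.501) = 0.3083.

Power ≈ 0.308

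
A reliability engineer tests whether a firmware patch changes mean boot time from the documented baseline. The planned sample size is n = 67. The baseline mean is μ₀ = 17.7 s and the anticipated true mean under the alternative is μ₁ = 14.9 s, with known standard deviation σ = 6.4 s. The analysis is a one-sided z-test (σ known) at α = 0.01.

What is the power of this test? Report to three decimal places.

Power ≈ 0.895

Standardized effect: d = |μ₁ − μ₀| / σ = |14.9 − 17.7| / 6.4 = 0.4375
Noncentrality parameter: δ = d·√n = 0.4375 × √67 = 3.5811
One-sided α = 0.01 → critical value z_{0.01} = 2.326.
Power = Φ(δ − 2.326) = Φ(1.255) = 0.8952.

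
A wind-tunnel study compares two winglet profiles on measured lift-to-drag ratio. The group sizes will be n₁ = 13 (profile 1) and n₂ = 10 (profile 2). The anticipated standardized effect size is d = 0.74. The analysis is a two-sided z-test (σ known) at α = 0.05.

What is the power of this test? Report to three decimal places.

Power ≈ 0.421

Noncentrality parameter: δ = d / √(1/n₁ + 1/n₂) = 0.74 / √(1/13 + 1/10) = 1.7593
Critical value for a two-sided test at α = 0.05: z_{α/2} = 1.960.
Power = Φ(δ − 1.960) + Φ(−δ − 1.960) = Φ(-0.201) + Φ(-3.719) = 0.4205 + 0.0001 = 0.4206.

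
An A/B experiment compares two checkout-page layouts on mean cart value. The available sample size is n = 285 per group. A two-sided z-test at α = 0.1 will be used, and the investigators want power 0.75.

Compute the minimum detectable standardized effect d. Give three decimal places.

Required noncentrality: δ = z_{0.05} + z_{0.25} = 1.645 + 0.674 = 2.319.
(The second rejection-region term Φ(−δ − z_{α/2}) is negligible and dropped.)
δ = d·√(n/2) ⇒ d = δ/√(n/2) = 2.319/√(285/2) = 0.1943.

d ≈ 0.194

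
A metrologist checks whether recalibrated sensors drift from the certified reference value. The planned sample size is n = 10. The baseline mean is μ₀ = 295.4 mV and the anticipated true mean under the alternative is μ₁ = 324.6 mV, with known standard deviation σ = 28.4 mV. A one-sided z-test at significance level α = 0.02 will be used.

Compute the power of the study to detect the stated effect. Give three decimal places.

Standardized effect: d = |μ₁ − μ₀| / σ = |324.6 − 295.4| / 28.4 = 1.0282
Noncentrality parameter: δ = d·√n = 1.0282 × √10 = 3.2514
Critical value for a one-sided test at α = 0.02: z_α = 2.054.
Power = Φ(δ − 2.054) = Φ(1.198) = 0.8845.

Power ≈ 0.884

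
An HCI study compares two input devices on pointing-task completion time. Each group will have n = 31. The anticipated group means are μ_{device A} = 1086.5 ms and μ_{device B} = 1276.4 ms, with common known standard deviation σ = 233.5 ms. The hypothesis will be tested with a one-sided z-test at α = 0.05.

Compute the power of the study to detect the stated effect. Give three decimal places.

Standardized effect: d = |μ_{device A} − μ_{device B}| / σ = |1086.5 − 1276.4| / 233.5 = 0.8133
Noncentrality parameter: δ = d·√(n/2) = 0.8133 × √(31/2) = 3.2019
Critical value for a one-sided test at α = 0.05: z_α = 1.645.
Power = Φ(δ − 1.645) = Φ(1.557) = 0.9403.

Power ≈ 0.940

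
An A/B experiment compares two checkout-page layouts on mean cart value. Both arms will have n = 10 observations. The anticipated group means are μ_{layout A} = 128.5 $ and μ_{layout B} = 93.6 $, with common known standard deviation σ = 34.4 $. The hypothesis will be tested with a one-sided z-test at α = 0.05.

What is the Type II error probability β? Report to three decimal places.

β ≈ 0.266

Standardized effect: d = |μ_{layout A} − μ_{layout B}| / σ = |128.5 − 93.6| / 34.4 = 1.0145
Noncentrality parameter: δ = d·√(n/2) = 1.0145 × √(10/2) = 2.2686
One-sided α = 0.05 → critical value z_{0.05} = 1.645.
Power = P(Z > 1.645 − δ) = Φ(0.624) = 0.7336.
Type II error: β = 1 − power = 1 − 0.7336 = 0.2664.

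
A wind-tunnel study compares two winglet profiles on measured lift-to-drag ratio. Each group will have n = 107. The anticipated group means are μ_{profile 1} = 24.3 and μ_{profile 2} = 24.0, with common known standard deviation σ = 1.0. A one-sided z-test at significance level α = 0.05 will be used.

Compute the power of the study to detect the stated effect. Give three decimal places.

Standardized effect: d = |μ_{profile 1} − μ_{profile 2}| / σ = |24.3 − 24.0| / 1.0 = 0.3000
Noncentrality parameter: δ = d·√(n/2) = 0.3000 × √(107/2) = 2.1943
One-sided α = 0.05 → critical value z_{0.05} = 1.645.
Power = Φ(δ − 1.645) = Φ(0.549) = 0.7087.

Power ≈ 0.709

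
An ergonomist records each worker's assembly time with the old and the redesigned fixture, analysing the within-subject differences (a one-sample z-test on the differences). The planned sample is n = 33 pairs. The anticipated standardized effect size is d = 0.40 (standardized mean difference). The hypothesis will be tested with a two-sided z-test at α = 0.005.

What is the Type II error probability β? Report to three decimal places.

Noncentrality parameter: δ = d·√n = 0.40 × √33 = 2.2978
Critical value for a two-sided test at α = 0.005: z_{α/2} = 2.807.
Power = Φ(δ − 2.807) + Φ(−δ − 2.807) = Φ(-0.509) + Φ(-5.105) = 0.3053 + 0.0000 = 0.3053.
Type II error: β = 1 − power = 1 − 0.3053 = 0.6947.

β ≈ 0.695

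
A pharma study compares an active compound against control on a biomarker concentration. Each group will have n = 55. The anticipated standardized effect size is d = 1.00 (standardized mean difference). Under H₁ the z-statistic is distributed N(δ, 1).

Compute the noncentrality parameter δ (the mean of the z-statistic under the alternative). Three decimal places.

δ = d·√(n/2) = 1.00 × √(55/2) = 5.2440

δ ≈ 5.244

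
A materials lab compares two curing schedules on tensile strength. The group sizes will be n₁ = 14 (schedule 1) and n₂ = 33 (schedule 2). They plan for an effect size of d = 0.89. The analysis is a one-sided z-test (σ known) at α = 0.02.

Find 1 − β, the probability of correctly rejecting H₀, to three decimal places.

Noncentrality parameter: δ = d / √(1/n₁ + 1/n₂) = 0.89 / √(1/14 + 1/33) = 2.7904
One-sided α = 0.02 → critical value z_{0.02} = 2.054.
Power = Φ(δ − 2.054) = Φ(0.737) = 0.7693.

Power ≈ 0.769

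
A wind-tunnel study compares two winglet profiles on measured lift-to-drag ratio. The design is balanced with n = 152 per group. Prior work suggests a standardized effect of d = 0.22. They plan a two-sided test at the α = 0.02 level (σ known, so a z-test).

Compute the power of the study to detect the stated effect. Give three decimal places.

Noncentrality parameter: δ = d·√(n/2) = 0.22 × √(152/2) = 1.9179
Critical value for a two-sided test at α = 0.02: z_{α/2} = 2.326.
Power = Φ(δ − 2.326) + Φ(−δ − 2.326) = Φ(-0.408) + Φ(-4.244) = 0.3415 + 0.0000 = 0.3415.

Power ≈ 0.341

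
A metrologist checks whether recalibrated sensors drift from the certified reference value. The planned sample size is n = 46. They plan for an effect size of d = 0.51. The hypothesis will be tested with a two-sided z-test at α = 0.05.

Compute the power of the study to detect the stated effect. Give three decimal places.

Noncentrality parameter: δ = d·√n = 0.51 × √46 = 3.4590
Critical value for a two-sided test at α = 0.05: z_{α/2} = 1.960.
Power = Φ(δ − 1.960) + Φ(−δ − 1.960) = Φ(1.499) + Φ(-5.419) = 0.9331 + 0.0000 = 0.9331.

Power ≈ 0.933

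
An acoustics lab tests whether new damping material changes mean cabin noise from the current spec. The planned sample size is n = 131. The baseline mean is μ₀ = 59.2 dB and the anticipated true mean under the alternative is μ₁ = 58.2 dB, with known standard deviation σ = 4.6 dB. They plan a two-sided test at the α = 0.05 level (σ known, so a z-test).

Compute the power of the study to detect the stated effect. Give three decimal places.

Power ≈ 0.701

Standardized effect: d = |μ₁ − μ₀| / σ = |58.2 − 59.2| / 4.6 = 0.2174
Noncentrality parameter: δ = d·√n = 0.2174 × √131 = 2.4882
Critical value for a two-sided test at α = 0.05: z_{α/2} = 1.960.
Power = Φ(δ − 1.960) + Φ(−δ − 1.960) = Φ(0.528) + Φ(-4.448) = 0.7013 + 0.0000 = 0.7013.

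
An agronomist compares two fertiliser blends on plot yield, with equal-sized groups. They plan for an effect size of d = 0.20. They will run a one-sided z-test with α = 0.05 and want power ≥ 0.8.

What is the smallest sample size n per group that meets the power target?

For power 0.8 need Φ(δ − z_{0.05}) = 0.8, so δ = z_{0.05} + z_{0.20} = 1.645 + 0.842 = 2.486.
δ = d·√(n/2) ⇒ n = 2(δ/d)² = 2 × (2.486 / 0.20)² = 309.13.
Round up to the next whole unit.

n = 310 per group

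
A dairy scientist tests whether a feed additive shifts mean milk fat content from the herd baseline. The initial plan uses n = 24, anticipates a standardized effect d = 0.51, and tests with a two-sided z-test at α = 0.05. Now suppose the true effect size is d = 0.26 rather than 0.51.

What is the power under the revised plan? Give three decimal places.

Power ≈ 0.247

With d = 0.26: δ = d·√n = 0.26 × √24 = 1.2737. Critical value z_{0.025} = 1.960.
Revised power = Φ(δ − 1.960) + Φ(−δ − 1.960) = Φ(-0.686) + Φ(-3.234) = 0.2463 + 0.0006 = 0.2469.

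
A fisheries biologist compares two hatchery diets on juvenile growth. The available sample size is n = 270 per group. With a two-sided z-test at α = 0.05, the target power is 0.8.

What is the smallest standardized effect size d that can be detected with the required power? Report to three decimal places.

Need Φ(δ − 1.960) = 0.8, so δ = 1.960 + 0.842 = 2.802.
(Lower-tail contribution to power is negligible for δ > 0.)
δ = d·√(n/2) ⇒ d = δ/√(n/2) = 2.802/√(270/2) = 0.2411.

d ≈ 0.241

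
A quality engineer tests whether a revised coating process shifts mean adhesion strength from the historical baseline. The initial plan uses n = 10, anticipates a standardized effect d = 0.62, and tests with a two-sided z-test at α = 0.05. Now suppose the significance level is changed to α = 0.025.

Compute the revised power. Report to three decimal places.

Power ≈ 0.389

δ = d·√n = 0.62 × √10 = 1.9606 (unchanged). New critical value: z_{0.0125} = 2.241.
Revised power = Φ(δ − 2.241) + Φ(−δ − 2.241) = Φ(-0.281) + Φ(-4.202) = 0.3894 + 0.0000 = 0.3894.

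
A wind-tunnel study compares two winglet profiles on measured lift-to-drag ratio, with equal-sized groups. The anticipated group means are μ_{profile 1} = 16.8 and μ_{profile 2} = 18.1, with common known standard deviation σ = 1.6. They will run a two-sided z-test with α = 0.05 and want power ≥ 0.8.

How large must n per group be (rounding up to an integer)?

n = 24 per group

Standardized effect: d = |μ_{profile 1} − μ_{profile 2}| / σ = |16.8 − 18.1| / 1.6 = 0.8125
Set Φ(δ − 1.960) = 0.8; then δ − 1.960 = Φ⁻¹(0.8) = 0.842, giving δ = 2.802.
(Ignoring the negligible lower-tail rejection probability gives the usual closed-form inversion.)
δ = d·√(n/2) ⇒ n = 2(δ/d)² = 2 × (2.802 / 0.8125)² = 23.78.
Rounding up, n = 24 per group.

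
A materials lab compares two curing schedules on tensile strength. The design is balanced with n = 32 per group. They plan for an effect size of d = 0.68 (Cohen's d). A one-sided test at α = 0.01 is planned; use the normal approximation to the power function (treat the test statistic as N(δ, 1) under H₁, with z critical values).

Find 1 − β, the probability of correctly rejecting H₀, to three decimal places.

Power ≈ 0.653

Noncentrality parameter: δ = d·√(n/2) = 0.68 × √(32/2) = 2.7200
One-sided α = 0.01 → critical value z_{0.01} = 2.326.
Power = P(Z > 2.326 − δ) = Φ(0.394) = 0.6531.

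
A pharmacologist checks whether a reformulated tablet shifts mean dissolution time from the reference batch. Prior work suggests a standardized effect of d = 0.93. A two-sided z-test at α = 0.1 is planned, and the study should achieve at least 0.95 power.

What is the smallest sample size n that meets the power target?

Set Φ(δ − 1.645) = 0.95; then δ − 1.645 = Φ⁻¹(0.95) = 1.645, giving δ = 3.290.
(For δ > 0 the lower-tail rejection region contributes negligibly to power, so the one-term inversion is standard.)
δ = d·√n ⇒ n = (δ/d)² = (3.290 / 0.93)² = 12.51.
Rounding up, n = 13.

n = 13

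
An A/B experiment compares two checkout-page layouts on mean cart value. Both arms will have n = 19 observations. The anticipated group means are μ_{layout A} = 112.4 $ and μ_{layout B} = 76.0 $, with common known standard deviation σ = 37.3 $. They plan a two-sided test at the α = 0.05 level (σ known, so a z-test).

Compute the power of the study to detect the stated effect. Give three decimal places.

Standardized effect: d = |μ_{layout A} − μ_{layout B}| / σ = |112.4 − 76.0| / 37.3 = 0.9759
Noncentrality parameter: δ = d·√(n/2) = 0.9759 × √(19/2) = 3.0078
Two-sided α = 0.05 → critical value z_{0.025} = 1.960.
Power = Φ(δ − 1.960) + Φ(−δ − 1.960) = Φ(1.048) + Φ(-4.968) = 0.8527 + 0.0000 = 0.8527.

Power ≈ 0.853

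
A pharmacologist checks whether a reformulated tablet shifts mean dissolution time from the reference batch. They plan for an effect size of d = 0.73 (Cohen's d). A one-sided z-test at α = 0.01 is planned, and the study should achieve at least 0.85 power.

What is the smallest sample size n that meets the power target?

For power 0.85 need Φ(δ − z_{0.01}) = 0.85, so δ = z_{0.01} + z_{0.15} = 2.326 + 1.036 = 3.363.
δ = d·√n ⇒ n = (δ/d)² = (3.363 / 0.73)² = 21.22.
Round up to the next whole unit.

n = 22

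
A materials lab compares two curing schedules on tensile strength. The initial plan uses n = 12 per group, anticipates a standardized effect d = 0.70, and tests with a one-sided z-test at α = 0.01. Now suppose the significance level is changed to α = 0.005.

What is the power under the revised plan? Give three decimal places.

δ = d·√(n/2) = 0.70 × √(12/2) = 1.7146 (unchanged). New critical value: z_{0.005} = 2.576.
Revised power = Φ(δ − 2.576) = Φ(-0.861) = 0.1946.

Power ≈ 0.195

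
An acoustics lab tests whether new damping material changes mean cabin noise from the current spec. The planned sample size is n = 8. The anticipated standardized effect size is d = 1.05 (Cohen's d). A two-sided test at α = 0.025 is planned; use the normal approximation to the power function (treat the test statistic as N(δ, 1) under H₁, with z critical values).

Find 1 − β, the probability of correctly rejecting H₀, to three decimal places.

Power ≈ 0.767

Noncentrality parameter: δ = d·√n = 1.05 × √8 = 2.9698
Critical value for a two-sided test at α = 0.025: z_{α/2} = 2.241.
Power = Φ(δ − 2.241) + Φ(−δ − 2.241) = Φ(0.728) + Φ(-5.211) = 0.7668 + 0.0000 = 0.7668.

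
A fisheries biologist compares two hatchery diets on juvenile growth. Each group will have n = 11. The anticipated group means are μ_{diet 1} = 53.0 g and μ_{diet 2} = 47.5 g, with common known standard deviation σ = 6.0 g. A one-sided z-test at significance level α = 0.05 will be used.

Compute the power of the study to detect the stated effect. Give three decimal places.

Power ≈ 0.693

Standardized effect: d = |μ_{diet 1} − μ_{diet 2}| / σ = |53.0 − 47.5| / 6.0 = 0.9167
Noncentrality parameter: δ = d·√(n/2) = 0.9167 × √(11/2) = 2.1498
One-sided α = 0.05 → critical value z_{0.05} = 1.645.
Power = Φ(δ − 1.645) = Φ(0.505) = 0.6932.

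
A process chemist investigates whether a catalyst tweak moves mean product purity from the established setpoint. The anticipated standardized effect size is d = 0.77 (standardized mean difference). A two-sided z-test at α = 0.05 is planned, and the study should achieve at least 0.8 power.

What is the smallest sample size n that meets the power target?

n = 14

For power 0.8 need Φ(δ − z_{0.025}) = 0.8, so δ = z_{0.025} + z_{0.20} = 1.960 + 0.842 = 2.802.
(Ignoring the negligible lower-tail rejection probability gives the usual closed-form inversion.)
δ = d·√n ⇒ n = (δ/d)² = (2.802 / 0.77)² = 13.24.
Round up to the next whole unit.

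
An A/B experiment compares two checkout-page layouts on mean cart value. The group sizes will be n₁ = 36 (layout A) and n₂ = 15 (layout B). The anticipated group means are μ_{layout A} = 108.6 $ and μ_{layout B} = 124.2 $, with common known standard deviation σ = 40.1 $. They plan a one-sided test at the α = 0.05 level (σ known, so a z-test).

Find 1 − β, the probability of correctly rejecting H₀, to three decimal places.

Power ≈ 0.352

Standardized effect: d = |μ_{layout A} − μ_{layout B}| / σ = |108.6 − 124.2| / 40.1 = 0.3890
Noncentrality parameter: δ = d / √(1/n₁ + 1/n₂) = 0.3890 / √(1/36 + 1/15) = 1.2659
Critical value for a one-sided test at α = 0.05: z_α = 1.645.
Power = P(Z > 1.645 − δ) = Φ(-0.379) = 0.3524.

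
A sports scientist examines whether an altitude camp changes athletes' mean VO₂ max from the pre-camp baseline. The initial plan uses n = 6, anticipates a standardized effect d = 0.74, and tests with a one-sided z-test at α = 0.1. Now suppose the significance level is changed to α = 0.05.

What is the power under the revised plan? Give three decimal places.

Power ≈ 0.567

δ = d·√n = 0.74 × √6 = 1.8126 (unchanged). New critical value: z_{0.05} = 1.645.
Revised power = P(Z > 1.645 − δ) = Φ(0.168) = 0.5666.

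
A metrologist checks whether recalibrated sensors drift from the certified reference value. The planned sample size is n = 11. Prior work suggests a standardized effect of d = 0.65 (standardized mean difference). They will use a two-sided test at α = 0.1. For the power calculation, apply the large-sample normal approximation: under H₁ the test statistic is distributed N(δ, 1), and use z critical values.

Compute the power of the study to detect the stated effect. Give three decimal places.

Power ≈ 0.695

Noncentrality parameter: δ = d·√n = 0.65 × √11 = 2.1558
Two-sided α = 0.1 → critical value z_{0.05} = 1.645.
Power = Φ(δ − 1.645) + Φ(−δ − 1.645) = Φ(0.511) + Φ(-3.801) = 0.6953 + 0.0001 = 0.6954.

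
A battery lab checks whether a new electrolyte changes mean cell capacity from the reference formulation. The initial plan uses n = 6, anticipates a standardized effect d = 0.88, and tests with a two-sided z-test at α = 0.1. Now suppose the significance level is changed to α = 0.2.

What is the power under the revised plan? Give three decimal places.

δ = d·√n = 0.88 × √6 = 2.1556 (unchanged). New critical value: z_{0.1} = 1.282.
Revised power = Φ(δ − 1.282) + Φ(−δ − 1.282) = Φ(0.874) + Φ(-3.437) = 0.8089 + 0.0003 = 0.8092.

Power ≈ 0.809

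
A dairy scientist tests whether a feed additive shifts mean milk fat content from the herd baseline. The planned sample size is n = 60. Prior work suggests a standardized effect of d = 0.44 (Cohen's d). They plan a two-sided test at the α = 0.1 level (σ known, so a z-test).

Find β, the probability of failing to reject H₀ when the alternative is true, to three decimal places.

Noncentrality parameter: δ = d·√n = 0.44 × √60 = 3.4082
Two-sided α = 0.1 → critical value z_{0.05} = 1.645.
Power = Φ(δ − 1.645) + Φ(−δ − 1.645) = Φ(1.763) + Φ(-5.053) = 0.9611 + 0.0000 = 0.9611.
Type II error: β = 1 − power = 1 − 0.9611 = 0.0389.

β ≈ 0.039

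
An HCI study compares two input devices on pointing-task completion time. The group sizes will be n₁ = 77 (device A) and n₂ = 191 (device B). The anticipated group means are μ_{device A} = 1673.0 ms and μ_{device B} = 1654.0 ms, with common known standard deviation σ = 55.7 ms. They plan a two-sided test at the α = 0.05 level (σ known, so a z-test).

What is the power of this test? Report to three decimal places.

Power ≈ 0.715

Standardized effect: d = |μ_{device A} − μ_{device B}| / σ = |1673.0 − 1654.0| / 55.7 = 0.3411
Noncentrality parameter: δ = d / √(1/n₁ + 1/n₂) = 0.3411 / √(1/77 + 1/191) = 2.5269
Critical value for a two-sided test at α = 0.05: z_{α/2} = 1.960.
Power = Φ(δ − 1.960) + Φ(−δ − 1.960) = Φ(0.567) + Φ(-4.487) = 0.7146 + 0.0000 = 0.7146.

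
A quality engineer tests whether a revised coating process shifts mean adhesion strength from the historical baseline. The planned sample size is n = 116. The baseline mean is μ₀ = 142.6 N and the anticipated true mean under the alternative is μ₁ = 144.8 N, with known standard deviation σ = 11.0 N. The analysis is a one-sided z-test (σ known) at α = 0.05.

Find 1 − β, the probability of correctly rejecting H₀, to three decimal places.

Standardized effect: d = |μ₁ − μ₀| / σ = |144.8 − 142.6| / 11.0 = 0.2000
Noncentrality parameter: δ = d·√n = 0.2000 × √116 = 2.1541
Critical value for a one-sided test at α = 0.05: z_α = 1.645.
Power = P(Z > 1.645 − δ) = Φ(0.509) = 0.6947.

Power ≈ 0.695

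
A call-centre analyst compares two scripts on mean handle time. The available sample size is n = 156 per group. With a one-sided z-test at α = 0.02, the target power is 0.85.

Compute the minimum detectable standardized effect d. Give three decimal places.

Required noncentrality: δ = z_{0.02} + z_{0.15} = 2.054 + 1.036 = 3.090.
δ = d·√(n/2) ⇒ d = δ/√(n/2) = 3.090/√(156/2) = 0.3499.

d ≈ 0.350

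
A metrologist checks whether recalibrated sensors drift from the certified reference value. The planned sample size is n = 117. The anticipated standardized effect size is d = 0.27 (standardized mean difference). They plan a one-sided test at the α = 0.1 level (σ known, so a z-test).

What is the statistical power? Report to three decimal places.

Noncentrality parameter: δ = d·√n = 0.27 × √117 = 2.9205
One-sided α = 0.1 → critical value z_{0.1} = 1.282.
Power = Φ(δ − 1.282) = Φ(1.639) = 0.9494.

Power ≈ 0.949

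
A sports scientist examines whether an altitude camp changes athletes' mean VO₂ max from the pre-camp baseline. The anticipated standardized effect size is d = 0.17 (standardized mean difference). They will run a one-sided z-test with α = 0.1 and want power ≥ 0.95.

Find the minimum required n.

n = 297

Set Φ(δ − 1.282) = 0.95; then δ − 1.282 = Φ⁻¹(0.95) = 1.645, giving δ = 2.926.
δ = d·√n ⇒ n = (δ/d)² = (2.926 / 0.17)² = 296.33.
Round up to the next whole unit.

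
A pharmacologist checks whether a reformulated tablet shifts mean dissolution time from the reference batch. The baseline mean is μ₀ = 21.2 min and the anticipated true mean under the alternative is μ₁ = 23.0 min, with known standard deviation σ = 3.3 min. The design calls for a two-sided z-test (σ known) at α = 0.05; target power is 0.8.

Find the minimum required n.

Standardized effect: d = |μ₁ − μ₀| / σ = |23.0 − 21.2| / 3.3 = 0.5455
Set Φ(δ − 1.960) = 0.8; then δ − 1.960 = Φ⁻¹(0.8) = 0.842, giving δ = 2.802.
(For δ > 0 the lower-tail rejection region contributes negligibly to power, so the one-term inversion is standard.)
δ = d·√n ⇒ n = (δ/d)² = (2.802 / 0.5455)² = 26.38.
Round up to the next whole unit.

n = 27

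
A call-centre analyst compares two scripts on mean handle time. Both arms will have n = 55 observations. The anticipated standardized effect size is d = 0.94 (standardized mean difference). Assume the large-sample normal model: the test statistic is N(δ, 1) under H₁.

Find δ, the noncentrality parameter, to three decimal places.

The noncentrality parameter scales effect size by the design's sample-size factor: δ = d·√(n/2) = 0.94 × √(55/2) = 4.9294

δ ≈ 4.929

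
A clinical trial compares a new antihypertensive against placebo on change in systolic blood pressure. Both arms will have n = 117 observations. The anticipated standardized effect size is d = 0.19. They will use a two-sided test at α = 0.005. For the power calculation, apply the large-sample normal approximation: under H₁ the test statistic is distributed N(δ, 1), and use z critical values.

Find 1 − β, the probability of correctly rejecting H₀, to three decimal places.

Power ≈ 0.088

Noncentrality parameter: δ = d·√(n/2) = 0.19 × √(117/2) = 1.4532
Two-sided α = 0.005 → critical value z_{0.0025} = 2.807.
Power = Φ(δ − 2.807) + Φ(−δ − 2.807) = Φ(-1.354) + Φ(-4.260) = 0.0879 + 0.0000 = 0.0879.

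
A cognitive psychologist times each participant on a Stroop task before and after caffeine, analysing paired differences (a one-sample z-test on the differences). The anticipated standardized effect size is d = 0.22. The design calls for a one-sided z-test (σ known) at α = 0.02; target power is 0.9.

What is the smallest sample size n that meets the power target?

Set Φ(δ − 2.054) = 0.9; then δ − 2.054 = Φ⁻¹(0.9) = 1.282, giving δ = 3.335.
δ = d·√n ⇒ n = (δ/d)² = (3.335 / 0.22)² = 229.84.
Round up to the next whole unit.

n = 230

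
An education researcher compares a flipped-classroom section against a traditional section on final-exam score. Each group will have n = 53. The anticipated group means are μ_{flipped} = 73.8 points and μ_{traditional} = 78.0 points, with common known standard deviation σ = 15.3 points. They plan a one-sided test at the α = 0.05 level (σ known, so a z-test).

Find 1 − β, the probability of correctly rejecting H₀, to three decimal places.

Standardized effect: d = |μ_{flipped} − μ_{traditional}| / σ = |73.8 − 78.0| / 15.3 = 0.2745
Noncentrality parameter: δ = d·√(n/2) = 0.2745 × √(53/2) = 1.4131
One-sided α = 0.05 → critical value z_{0.05} = 1.645.
Power = Φ(δ − 1.645) = Φ(-0.232) = 0.4084.

Power ≈ 0.408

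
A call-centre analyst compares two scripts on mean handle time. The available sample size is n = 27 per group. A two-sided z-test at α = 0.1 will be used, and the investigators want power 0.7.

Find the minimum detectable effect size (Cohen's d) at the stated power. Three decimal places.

Need Φ(δ − 1.645) = 0.7, so δ = 1.645 + 0.524 = 2.169.
(Lower-tail contribution to power is negligible for δ > 0.)
δ = d·√(n/2) ⇒ d = δ/√(n/2) = 2.169/√(27/2) = 0.5904.

d ≈ 0.590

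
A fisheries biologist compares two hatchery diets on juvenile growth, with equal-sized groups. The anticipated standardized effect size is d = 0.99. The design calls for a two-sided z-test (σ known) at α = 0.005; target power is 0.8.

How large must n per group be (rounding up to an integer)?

Set Φ(δ − 2.807) = 0.8; then δ − 2.807 = Φ⁻¹(0.8) = 0.842, giving δ = 3.649.
(For δ > 0 the lower-tail rejection region contributes negligibly to power, so the one-term inversion is standard.)
δ = d·√(n/2) ⇒ n = 2(δ/d)² = 2 × (3.649 / 0.99)² = 27.17.
Rounding up, n = 28 per group.

n = 28 per group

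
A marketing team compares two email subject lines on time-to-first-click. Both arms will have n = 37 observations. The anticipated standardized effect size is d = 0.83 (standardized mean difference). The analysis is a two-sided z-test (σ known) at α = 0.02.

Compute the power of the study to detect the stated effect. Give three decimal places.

Power ≈ 0.893

Noncentrality parameter: δ = d·√(n/2) = 0.83 × √(37/2) = 3.5700
Critical value for a two-sided test at α = 0.02: z_{α/2} = 2.326.
Power = Φ(δ − 2.326) + Φ(−δ − 2.326) = Φ(1.244) + Φ(-5.896) = 0.8932 + 0.0000 = 0.8932.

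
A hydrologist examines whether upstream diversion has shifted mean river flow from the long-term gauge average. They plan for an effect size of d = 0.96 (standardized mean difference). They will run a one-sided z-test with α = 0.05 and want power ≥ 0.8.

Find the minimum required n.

n = 7

Set Φ(δ − 1.645) = 0.8; then δ − 1.645 = Φ⁻¹(0.8) = 0.842, giving δ = 2.486.
δ = d·√n ⇒ n = (δ/d)² = (2.486 / 0.96)² = 6.71.
Round up to the next whole unit.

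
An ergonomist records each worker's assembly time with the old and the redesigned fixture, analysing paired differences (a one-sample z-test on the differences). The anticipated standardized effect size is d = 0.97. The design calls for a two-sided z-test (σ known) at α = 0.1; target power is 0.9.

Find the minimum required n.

For power 0.9 need Φ(δ − z_{0.05}) = 0.9, so δ = z_{0.05} + z_{0.10} = 1.645 + 1.282 = 2.926.
(The Φ(−δ − z_{α/2}) term is vanishingly small for δ > 0 and is dropped in the standard sample-size formula.)
δ = d·√n ⇒ n = (δ/d)² = (2.926 / 0.97)² = 9.10.
Round up to the next whole unit.

n = 10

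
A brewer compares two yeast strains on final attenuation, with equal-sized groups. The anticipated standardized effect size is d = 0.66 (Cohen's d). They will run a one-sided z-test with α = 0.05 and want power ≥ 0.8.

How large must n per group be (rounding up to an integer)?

For power 0.8 need Φ(δ − z_{0.05}) = 0.8, so δ = z_{0.05} + z_{0.20} = 1.645 + 0.842 = 2.486.
δ = d·√(n/2) ⇒ n = 2(δ/d)² = 2 × (2.486 / 0.66)² = 28.39.
Rounding up, n = 29 per group.

n = 29 per group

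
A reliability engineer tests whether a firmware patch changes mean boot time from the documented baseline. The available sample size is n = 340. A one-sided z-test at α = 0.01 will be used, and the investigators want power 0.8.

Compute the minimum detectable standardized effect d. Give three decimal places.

Need Φ(δ − 2.326) = 0.8, so δ = 2.326 + 0.842 = 3.168.
δ = d·√n ⇒ d = δ/√n = 3.168/√340 = 0.1718.

d ≈ 0.172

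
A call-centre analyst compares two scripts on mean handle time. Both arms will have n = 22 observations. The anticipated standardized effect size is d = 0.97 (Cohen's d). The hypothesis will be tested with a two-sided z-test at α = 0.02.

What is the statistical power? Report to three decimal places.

Noncentrality parameter: δ = d·√(n/2) = 0.97 × √(22/2) = 3.2171
Two-sided α = 0.02 → critical value z_{0.01} = 2.326.
Power = Φ(δ − 2.326) + Φ(−δ − 2.326) = Φ(0.891) + Φ(-5.543) = 0.8135 + 0.0000 = 0.8135.

Power ≈ 0.813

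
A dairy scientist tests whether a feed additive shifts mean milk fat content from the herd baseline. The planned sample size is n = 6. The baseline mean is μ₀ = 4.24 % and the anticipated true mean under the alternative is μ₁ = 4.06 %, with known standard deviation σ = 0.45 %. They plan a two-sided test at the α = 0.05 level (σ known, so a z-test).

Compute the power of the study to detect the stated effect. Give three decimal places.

Power ≈ 0.165

Standardized effect: d = |μ₁ − μ₀| / σ = |4.06 − 4.24| / 0.45 = 0.4000
Noncentrality parameter: δ = d·√n = 0.4000 × √6 = 0.9798
Critical value for a two-sided test at α = 0.05: z_{α/2} = 1.960.
Power = Φ(δ − 1.960) + Φ(−δ − 1.960) = Φ(-0.980) + Φ(-2.940) = 0.1635 + 0.0016 = 0.1651.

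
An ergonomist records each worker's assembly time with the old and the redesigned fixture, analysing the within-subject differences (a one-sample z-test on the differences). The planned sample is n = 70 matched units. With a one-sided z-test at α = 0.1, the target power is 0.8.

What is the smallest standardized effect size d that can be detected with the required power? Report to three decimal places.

d ≈ 0.254

Required noncentrality: δ = z_{0.1} + z_{0.20} = 1.282 + 0.842 = 2.123.
δ = d·√n ⇒ d = δ/√n = 2.123/√70 = 0.2538.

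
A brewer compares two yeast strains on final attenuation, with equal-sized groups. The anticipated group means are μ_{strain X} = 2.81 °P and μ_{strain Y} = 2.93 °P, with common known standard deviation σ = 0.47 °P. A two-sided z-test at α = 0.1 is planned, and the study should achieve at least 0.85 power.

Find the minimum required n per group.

n = 221 per group

Standardized effect: d = |μ_{strain X} − μ_{strain Y}| / σ = |2.81 − 2.93| / 0.47 = 0.2553
Set Φ(δ − 1.645) = 0.85; then δ − 1.645 = Φ⁻¹(0.85) = 1.036, giving δ = 2.681.
(Ignoring the negligible lower-tail rejection probability gives the usual closed-form inversion.)
δ = d·√(n/2) ⇒ n = 2(δ/d)² = 2 × (2.681 / 0.2553)² = 220.57.
Rounding up, n = 221 per group.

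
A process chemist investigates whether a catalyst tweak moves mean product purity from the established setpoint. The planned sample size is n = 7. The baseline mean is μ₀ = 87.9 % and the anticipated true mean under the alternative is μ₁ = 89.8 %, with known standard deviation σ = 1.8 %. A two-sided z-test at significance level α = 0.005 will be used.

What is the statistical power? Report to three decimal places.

Standardized effect: d = |μ₁ − μ₀| / σ = |89.8 − 87.9| / 1.8 = 1.0556
Noncentrality parameter: δ = d·√n = 1.0556 × √7 = 2.7927
Critical value for a two-sided test at α = 0.005: z_{α/2} = 2.807.
Power = Φ(δ − 2.807) + Φ(−δ − 2.807) = Φ(-0.014) + Φ(-5.600) = 0.4943 + 0.0000 = 0.4943.

Power ≈ 0.494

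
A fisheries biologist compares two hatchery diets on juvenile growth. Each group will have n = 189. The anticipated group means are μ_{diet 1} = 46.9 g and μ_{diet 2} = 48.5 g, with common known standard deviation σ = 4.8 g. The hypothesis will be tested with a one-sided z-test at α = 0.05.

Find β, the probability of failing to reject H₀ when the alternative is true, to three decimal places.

Standardized effect: d = |μ_{diet 1} − μ_{diet 2}| / σ = |46.9 − 48.5| / 4.8 = 0.3333
Noncentrality parameter: δ = d·√(n/2) = 0.3333 × √(189/2) = 3.2404
One-sided α = 0.05 → critical value z_{0.05} = 1.645.
Power = P(Z > 1.645 − δ) = Φ(1.596) = 0.9447.
Type II error: β = 1 − power = 1 − 0.9447 = 0.0553.

β ≈ 0.055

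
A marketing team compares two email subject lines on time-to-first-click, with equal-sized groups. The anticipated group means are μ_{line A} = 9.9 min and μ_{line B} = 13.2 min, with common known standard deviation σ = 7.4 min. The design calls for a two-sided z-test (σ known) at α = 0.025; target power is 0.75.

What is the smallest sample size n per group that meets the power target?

n = 86 per group

Standardized effect: d = |μ_{line A} − μ_{line B}| / σ = |9.9 − 13.2| / 7.4 = 0.4459
Set Φ(δ − 2.241) = 0.75; then δ − 2.241 = Φ⁻¹(0.75) = 0.674, giving δ = 2.916.
(Ignoring the negligible lower-tail rejection probability gives the usual closed-form inversion.)
δ = d·√(n/2) ⇒ n = 2(δ/d)² = 2 × (2.916 / 0.4459)² = 85.51.
Round up to the next whole unit.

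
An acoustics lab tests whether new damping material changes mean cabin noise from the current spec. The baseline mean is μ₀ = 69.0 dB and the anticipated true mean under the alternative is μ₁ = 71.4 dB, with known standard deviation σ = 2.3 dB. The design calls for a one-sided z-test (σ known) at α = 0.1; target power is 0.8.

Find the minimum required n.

Standardized effect: d = |μ₁ − μ₀| / σ = |71.4 − 69.0| / 2.3 = 1.0435
Set Φ(δ − 1.282) = 0.8; then δ − 1.282 = Φ⁻¹(0.8) = 0.842, giving δ = 2.123.
δ = d·√n ⇒ n = (δ/d)² = (2.123 / 1.0435)² = 4.14.
Rounding up, n = 5.

n = 5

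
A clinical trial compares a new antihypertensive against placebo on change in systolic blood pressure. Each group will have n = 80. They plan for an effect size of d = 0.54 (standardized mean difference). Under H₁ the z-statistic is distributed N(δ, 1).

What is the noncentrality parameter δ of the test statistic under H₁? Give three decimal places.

δ ≈ 3.415

The noncentrality parameter scales effect size by the design's sample-size factor: δ = d·√(n/2) = 0.54 × √(80/2) = 3.4153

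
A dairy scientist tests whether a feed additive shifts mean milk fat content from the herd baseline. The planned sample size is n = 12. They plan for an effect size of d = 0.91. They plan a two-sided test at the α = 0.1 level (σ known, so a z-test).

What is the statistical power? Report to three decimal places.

Power ≈ 0.934

Noncentrality parameter: δ = d·√n = 0.91 × √12 = 3.1523
Critical value for a two-sided test at α = 0.1: z_{α/2} = 1.645.
Power = Φ(δ − 1.645) + Φ(−δ − 1.645) = Φ(1.507) + Φ(-4.797) = 0.9342 + 0.0000 = 0.9342.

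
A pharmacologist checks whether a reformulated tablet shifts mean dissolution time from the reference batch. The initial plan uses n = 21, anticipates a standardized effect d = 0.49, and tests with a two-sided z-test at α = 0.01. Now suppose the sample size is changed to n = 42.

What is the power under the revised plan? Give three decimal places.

Power ≈ 0.726

With n = 42: δ = d·√n = 0.49 × √42 = 3.1756. Critical value z_{0.005} = 2.576.
Revised power = Φ(δ − 2.576) + Φ(−δ − 2.576) = Φ(0.600) + Φ(-5.751) = 0.7257 + 0.0000 = 0.7257.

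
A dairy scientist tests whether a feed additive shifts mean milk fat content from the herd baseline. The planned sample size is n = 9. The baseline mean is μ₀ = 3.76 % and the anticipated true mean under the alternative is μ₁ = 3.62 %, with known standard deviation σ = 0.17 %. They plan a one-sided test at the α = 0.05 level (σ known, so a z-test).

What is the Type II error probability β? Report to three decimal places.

β ≈ 0.204

Standardized effect: d = |μ₁ − μ₀| / σ = |3.62 − 3.76| / 0.17 = 0.8235
Noncentrality parameter: δ = d·√n = 0.8235 × √9 = 2.4706
Critical value for a one-sided test at α = 0.05: z_α = 1.645.
Power = Φ(δ − 1.645) = Φ(0.826) = 0.7955.
Type II error: β = 1 − power = 1 − 0.7955 = 0.2045.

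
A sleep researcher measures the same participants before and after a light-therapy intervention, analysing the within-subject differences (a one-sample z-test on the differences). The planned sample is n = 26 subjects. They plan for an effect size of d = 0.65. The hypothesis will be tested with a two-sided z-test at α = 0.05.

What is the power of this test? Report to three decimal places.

Noncentrality parameter: δ = d·√n = 0.65 × √26 = 3.3144
Critical value for a two-sided test at α = 0.05: z_{α/2} = 1.960.
Power = Φ(δ − 1.960) + Φ(−δ − 1.960) = Φ(1.354) + Φ(-5.274) = 0.9122 + 0.0000 = 0.9122.

Power ≈ 0.912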